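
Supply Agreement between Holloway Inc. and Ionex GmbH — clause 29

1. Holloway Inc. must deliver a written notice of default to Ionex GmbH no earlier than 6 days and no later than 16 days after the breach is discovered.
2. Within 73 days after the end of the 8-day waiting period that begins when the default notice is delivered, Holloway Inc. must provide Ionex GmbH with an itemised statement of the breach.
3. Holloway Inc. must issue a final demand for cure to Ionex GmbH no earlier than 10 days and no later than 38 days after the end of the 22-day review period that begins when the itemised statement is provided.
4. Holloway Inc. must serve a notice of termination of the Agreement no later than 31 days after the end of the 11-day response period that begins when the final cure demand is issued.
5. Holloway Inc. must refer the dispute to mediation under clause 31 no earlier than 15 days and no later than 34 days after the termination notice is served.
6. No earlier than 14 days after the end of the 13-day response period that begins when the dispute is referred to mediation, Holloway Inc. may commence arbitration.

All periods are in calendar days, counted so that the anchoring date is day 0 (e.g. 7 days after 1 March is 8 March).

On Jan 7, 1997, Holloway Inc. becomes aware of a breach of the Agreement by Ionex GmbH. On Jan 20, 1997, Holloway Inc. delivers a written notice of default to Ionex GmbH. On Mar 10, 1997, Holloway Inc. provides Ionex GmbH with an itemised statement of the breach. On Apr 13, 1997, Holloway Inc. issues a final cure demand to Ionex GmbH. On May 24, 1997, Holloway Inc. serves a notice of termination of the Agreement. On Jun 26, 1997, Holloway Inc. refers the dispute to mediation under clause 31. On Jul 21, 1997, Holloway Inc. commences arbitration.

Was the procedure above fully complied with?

No

Step 1 — 6 and 16 days from Jan 7, 1997 (when the breach is discovered) are Jan 13, 1997 and Jan 23, 1997 respectively; done Jan 20, 1997 — within the window.
Step 2 — counting 73 days from Jan 28, 1997 (end of the 8-day waiting period, which began when the default notice is delivered on Jan 20, 1997) gives a deadline of Apr 11, 1997; Mar 10, 1997 is within that limit.
Step 3 — 10 and 38 days from Apr 1, 1997 (end of the 22-day review period, which began when the itemised statement is provided on Mar 10, 1997) are Apr 11, 1997 and May 9, 1997 respectively; done Apr 13, 1997 — within the window.
Step 4 — counting 31 days from Apr 24, 1997 (end of the 11-day response period, which began when the final cure demand is issued on Apr 13, 1997) gives a deadline of May 25, 1997; done May 24, 1997 — timely.
Step 5 — 15 and 34 days from May 24, 1997 (when the termination notice is served) are Jun 8, 1997 and Jun 27, 1997 respectively; done Jun 26, 1997 — within the window.
Step 6 — must wait 14 days from Jul 9, 1997 (end of the 13-day response period, which began when the dispute is referred to mediation on Jun 26, 1997), so not before Jul 23, 1997; done Jul 21, 1997 — 2 days too early.
Later steps need not be reached.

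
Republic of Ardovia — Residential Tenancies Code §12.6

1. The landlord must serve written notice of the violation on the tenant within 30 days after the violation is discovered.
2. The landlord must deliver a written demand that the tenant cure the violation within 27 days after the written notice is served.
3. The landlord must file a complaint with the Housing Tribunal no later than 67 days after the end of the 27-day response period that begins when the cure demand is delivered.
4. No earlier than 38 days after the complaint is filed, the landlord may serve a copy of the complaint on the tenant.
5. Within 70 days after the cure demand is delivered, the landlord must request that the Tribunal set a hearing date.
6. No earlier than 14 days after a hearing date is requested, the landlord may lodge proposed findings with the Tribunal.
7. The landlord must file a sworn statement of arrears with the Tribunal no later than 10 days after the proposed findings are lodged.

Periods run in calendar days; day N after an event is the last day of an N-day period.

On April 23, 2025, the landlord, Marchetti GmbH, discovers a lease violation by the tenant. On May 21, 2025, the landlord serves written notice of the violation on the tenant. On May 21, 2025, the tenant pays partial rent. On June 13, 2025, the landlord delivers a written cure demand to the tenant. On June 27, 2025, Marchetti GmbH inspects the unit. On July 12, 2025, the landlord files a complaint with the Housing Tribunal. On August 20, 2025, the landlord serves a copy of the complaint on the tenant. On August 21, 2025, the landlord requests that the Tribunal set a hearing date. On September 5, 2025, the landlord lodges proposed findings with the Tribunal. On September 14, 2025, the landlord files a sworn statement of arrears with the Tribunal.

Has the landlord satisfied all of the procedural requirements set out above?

Step 1 — counting 30 days from April 23, 2025 (when the violation is discovered) gives a deadline of May 23, 2025; completed May 21, 2025, before the deadline.
Step 2 — counting 27 days from May 21, 2025 (when the written notice is served) gives a deadline of June 17, 2025; completed June 13, 2025, before the deadline.
Step 3 — counting 67 days from July 10, 2025 (end of the 27-day response period, which began when the cure demand is delivered on June 13, 2025) gives a deadline of September 15, 2025; July 12, 2025 is within that limit.
Step 4 — must wait 38 days from July 12, 2025 (when the complaint is filed), so not before August 19, 2025; done August 20, 2025, after the minimum wait.
Step 5 — counting 70 days from June 13, 2025 (when the cure demand is delivered) gives a deadline of August 22, 2025; completed August 21, 2025, before the deadline.
Step 6 — must wait 14 days from August 21, 2025 (when a hearing date is requested), so not before September 4, 2025; done September 5, 2025, after the minimum wait.
Step 7 — counting 10 days from September 5, 2025 (when the proposed findings are lodged) gives a deadline of September 15, 2025; September 14, 2025 is within that limit.

Yes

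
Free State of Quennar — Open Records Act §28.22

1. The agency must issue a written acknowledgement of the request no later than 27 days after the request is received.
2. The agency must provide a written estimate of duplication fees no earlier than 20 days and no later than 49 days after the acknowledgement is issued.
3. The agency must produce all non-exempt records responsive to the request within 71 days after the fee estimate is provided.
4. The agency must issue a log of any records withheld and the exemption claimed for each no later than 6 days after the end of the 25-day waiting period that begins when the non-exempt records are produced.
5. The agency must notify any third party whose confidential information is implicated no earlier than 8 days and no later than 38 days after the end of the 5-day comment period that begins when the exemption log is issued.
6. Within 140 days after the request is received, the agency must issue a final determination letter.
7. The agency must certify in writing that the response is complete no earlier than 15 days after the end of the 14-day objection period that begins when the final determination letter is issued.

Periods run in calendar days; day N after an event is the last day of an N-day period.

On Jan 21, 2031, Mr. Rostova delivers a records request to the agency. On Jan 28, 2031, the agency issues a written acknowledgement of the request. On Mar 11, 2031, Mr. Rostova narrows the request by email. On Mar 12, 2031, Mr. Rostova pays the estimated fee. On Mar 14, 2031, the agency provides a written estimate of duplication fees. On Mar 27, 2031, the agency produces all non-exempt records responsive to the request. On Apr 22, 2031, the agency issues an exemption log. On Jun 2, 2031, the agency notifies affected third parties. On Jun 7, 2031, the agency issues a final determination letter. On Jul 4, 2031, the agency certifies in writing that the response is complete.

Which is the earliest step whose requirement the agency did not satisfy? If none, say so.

Step 7

(1) due by Jan 21, 2031 + 27 days = Feb 17, 2031; done Jan 28, 2031 — timely.
(2) the permitted window runs from Jan 28, 2031 + 20 = Feb 17, 2031 to Jan 28, 2031 + 49 = Mar 18, 2031; done Mar 14, 2031, which is between those dates.
(3) due by Mar 14, 2031 + 71 days = May 24, 2031; Mar 27, 2031 is within that limit.
(4) due by Apr 21, 2031 + 6 days = Apr 27, 2031; done Apr 22, 2031 — timely.
(5) the permitted window runs from Apr 27, 2031 + 8 = May 5, 2031 to Apr 27, 2031 + 38 = Jun 4, 2031; done Jun 2, 2031, which is between those dates.
(6) due by Jan 21, 2031 + 140 days = Jun 10, 2031; done Jun 7, 2031 — timely.
(7) permitted from Jun 21, 2031 + 15 days = Jul 6, 2031 onward; Jul 4, 2031 is 2 days before the earliest permitted date.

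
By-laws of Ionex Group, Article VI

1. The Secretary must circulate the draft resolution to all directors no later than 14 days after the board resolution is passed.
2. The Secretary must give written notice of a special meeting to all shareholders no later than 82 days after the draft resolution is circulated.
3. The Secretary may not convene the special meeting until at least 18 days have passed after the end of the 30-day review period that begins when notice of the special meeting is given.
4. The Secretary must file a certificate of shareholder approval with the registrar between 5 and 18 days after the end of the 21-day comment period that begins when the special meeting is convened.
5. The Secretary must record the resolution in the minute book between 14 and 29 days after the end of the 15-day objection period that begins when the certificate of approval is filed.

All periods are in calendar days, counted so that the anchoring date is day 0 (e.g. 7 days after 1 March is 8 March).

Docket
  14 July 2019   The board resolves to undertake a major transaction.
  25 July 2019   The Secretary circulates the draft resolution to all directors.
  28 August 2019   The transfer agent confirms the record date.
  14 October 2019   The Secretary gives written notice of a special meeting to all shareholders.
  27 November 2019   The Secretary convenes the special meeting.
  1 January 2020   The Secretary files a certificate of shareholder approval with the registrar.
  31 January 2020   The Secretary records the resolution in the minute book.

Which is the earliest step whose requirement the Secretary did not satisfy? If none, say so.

Step 3

Step 1 — counting 14 days from 14 July 2019 (when the board resolution is passed) gives a deadline of 28 July 2019; done 25 July 2019 — timely.
Step 2 — counting 82 days from 25 July 2019 (when the draft resolution is circulated) gives a deadline of 15 October 2019; done 14 October 2019 — timely.
Step 3 — must wait 18 days from 13 November 2019 (end of the 30-day review period, which began when notice of the special meeting is given on 14 October 2019), so not before 1 December 2019; acted on 27 November 2019, 4 days prematurely.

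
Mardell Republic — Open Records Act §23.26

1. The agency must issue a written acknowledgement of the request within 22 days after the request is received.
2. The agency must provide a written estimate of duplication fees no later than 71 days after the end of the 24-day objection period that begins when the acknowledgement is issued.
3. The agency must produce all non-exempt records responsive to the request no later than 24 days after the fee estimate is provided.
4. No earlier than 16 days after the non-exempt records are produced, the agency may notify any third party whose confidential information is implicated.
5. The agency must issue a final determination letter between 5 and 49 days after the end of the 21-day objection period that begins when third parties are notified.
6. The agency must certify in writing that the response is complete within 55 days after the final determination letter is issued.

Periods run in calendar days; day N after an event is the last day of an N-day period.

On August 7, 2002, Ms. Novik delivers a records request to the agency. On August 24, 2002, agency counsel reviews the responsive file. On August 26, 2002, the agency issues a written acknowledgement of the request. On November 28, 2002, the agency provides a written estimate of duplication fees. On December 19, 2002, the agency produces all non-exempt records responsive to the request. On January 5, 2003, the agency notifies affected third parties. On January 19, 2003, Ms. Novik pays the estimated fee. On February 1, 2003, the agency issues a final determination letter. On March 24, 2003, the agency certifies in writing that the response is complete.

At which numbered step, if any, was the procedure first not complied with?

Step 1: 22 days after August 7, 2002 (when the request is received) is August 29, 2002; August 26, 2002 is within that limit.
Step 2: 71 days after September 19, 2002 (end of the 24-day objection period, which began when the acknowledgement is issued on August 26, 2002) is November 29, 2002; completed November 28, 2002, before the deadline.
Step 3: 24 days after November 28, 2002 (when the fee estimate is provided) is December 22, 2002; December 19, 2002 is within that limit.
Step 4: the earliest permitted date is 16 days after December 19, 2002 (when the non-exempt records are produced), i.e. January 4, 2003; January 5, 2003 is on or after that date.
Step 5: the window is 5–49 days after January 26, 2003 (end of the 21-day objection period, which began when third parties are notified on January 5, 2003), so January 31, 2003 through March 16, 2003; done February 1, 2003 — within the window.
Step 6: 55 days after February 1, 2003 (when the final determination letter is issued) is March 28, 2003; March 24, 2003 is within that limit.

None — every step was satisfied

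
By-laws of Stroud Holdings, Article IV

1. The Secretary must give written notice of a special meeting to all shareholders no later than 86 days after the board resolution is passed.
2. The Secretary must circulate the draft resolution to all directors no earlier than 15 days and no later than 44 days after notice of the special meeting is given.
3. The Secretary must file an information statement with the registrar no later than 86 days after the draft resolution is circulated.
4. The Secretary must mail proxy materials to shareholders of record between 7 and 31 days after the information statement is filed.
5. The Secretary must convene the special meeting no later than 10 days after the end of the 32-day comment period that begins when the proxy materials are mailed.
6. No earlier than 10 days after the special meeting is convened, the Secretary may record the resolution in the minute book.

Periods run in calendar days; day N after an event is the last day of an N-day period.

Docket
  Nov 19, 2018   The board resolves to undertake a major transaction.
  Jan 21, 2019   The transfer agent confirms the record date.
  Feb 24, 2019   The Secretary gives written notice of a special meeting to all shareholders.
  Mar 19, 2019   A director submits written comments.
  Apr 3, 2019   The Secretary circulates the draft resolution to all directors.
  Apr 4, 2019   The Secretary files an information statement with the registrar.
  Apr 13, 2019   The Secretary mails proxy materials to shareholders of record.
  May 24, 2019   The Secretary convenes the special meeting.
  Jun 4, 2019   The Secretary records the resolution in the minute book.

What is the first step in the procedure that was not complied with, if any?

Step 1

Step 1: 86 days after Nov 19, 2018 (when the board resolution is passed) is Feb 13, 2019; done Feb 24, 2019 — 11 days late.
The procedure was therefore not followed at step 1.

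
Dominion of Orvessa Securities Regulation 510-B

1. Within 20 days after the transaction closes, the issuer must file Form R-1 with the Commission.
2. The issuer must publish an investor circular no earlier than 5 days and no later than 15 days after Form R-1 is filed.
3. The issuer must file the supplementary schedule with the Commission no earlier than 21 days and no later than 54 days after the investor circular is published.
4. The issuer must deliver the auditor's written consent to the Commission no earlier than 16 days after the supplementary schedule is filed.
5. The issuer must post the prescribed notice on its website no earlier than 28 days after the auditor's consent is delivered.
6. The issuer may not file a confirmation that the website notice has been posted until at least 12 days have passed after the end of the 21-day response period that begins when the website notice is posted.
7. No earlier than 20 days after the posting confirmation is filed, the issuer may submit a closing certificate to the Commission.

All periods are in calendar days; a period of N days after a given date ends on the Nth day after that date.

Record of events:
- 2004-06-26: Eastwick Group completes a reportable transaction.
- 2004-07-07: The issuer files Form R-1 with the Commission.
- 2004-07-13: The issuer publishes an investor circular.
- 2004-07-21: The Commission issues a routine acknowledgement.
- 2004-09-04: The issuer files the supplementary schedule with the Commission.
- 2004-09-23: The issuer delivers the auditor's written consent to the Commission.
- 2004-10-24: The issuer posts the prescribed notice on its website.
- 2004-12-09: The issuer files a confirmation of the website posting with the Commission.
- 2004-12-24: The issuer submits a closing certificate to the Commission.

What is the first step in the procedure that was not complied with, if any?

Step 1 — counting 20 days from 2004-06-26 (when the transaction closes) gives a deadline of 2004-07-16; completed 2004-07-07, before the deadline.
Step 2 — 5 and 15 days from 2004-07-07 (when Form R-1 is filed) are 2004-07-12 and 2004-07-22 respectively; done 2004-07-13, which is between those dates.
Step 3 — 21 and 54 days from 2004-07-13 (when the investor circular is published) are 2004-08-03 and 2004-09-05 respectively; done 2004-09-04, which is between those dates.
Step 4 — must wait 16 days from 2004-09-04 (when the supplementary schedule is filed), so not before 2004-09-20; done 2004-09-23, after the minimum wait.
Step 5 — must wait 28 days from 2004-09-23 (when the auditor's consent is delivered), so not before 2004-10-21; 2004-10-24 is on or after that date.
Step 6 — must wait 12 days from 2004-11-14 (end of the 21-day response period, which began when the website notice is posted on 2004-10-24), so not before 2004-11-26; done 2004-12-09 — permitted.
Step 7 — must wait 20 days from 2004-12-09 (when the posting confirmation is filed), so not before 2004-12-29; acted on 2004-12-24, 5 days prematurely.

Step 7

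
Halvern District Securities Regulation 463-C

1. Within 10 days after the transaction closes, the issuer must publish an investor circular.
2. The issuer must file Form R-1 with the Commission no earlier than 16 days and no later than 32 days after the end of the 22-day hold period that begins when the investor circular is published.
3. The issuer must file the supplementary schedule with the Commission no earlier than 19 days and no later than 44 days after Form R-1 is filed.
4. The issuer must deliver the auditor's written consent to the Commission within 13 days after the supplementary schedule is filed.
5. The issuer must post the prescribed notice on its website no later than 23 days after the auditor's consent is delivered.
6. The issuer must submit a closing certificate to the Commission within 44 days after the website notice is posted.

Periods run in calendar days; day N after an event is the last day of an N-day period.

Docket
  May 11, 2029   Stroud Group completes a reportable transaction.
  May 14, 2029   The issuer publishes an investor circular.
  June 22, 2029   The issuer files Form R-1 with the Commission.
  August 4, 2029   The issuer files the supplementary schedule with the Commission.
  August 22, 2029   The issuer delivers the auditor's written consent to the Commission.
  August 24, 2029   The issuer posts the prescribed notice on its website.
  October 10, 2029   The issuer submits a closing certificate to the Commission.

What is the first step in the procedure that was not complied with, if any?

Step 4

Step 1 — counting 10 days from May 11, 2029 (when the transaction closes) gives a deadline of May 21, 2029; May 14, 2029 is within that limit.
Step 2 — 16 and 32 days from June 5, 2029 (end of the 22-day hold period, which began when the investor circular is published on May 14, 2029) are June 21, 2029 and July 7, 2029 respectively; June 22, 2029 falls inside that range.
Step 3 — 19 and 44 days from June 22, 2029 (when Form R-1 is filed) are July 11, 2029 and August 5, 2029 respectively; done August 4, 2029, which is between those dates.
Step 4 — counting 13 days from August 4, 2029 (when the supplementary schedule is filed) gives a deadline of August 17, 2029; August 22, 2029 misses that deadline by 5 days.
No need to go further; step 4 was not satisfied.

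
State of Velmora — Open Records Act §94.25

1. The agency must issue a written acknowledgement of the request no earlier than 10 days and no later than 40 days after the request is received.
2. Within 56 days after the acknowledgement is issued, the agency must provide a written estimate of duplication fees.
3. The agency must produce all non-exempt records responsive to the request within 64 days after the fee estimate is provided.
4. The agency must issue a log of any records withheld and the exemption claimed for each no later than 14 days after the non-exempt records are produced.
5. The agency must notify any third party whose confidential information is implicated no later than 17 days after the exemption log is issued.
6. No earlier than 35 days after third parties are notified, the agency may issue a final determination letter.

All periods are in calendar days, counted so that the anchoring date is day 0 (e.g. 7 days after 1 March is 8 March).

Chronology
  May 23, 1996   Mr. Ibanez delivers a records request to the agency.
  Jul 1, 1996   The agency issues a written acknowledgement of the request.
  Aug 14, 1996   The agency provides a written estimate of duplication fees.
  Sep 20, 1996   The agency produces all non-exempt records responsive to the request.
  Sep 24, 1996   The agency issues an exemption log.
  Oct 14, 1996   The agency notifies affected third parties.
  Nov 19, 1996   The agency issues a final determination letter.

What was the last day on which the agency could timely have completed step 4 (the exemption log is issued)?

Oct 4, 1996

Step 4 runs from Sep 20, 1996, when the non-exempt records are produced. 14 days after Sep 20, 1996 is Oct 4, 1996.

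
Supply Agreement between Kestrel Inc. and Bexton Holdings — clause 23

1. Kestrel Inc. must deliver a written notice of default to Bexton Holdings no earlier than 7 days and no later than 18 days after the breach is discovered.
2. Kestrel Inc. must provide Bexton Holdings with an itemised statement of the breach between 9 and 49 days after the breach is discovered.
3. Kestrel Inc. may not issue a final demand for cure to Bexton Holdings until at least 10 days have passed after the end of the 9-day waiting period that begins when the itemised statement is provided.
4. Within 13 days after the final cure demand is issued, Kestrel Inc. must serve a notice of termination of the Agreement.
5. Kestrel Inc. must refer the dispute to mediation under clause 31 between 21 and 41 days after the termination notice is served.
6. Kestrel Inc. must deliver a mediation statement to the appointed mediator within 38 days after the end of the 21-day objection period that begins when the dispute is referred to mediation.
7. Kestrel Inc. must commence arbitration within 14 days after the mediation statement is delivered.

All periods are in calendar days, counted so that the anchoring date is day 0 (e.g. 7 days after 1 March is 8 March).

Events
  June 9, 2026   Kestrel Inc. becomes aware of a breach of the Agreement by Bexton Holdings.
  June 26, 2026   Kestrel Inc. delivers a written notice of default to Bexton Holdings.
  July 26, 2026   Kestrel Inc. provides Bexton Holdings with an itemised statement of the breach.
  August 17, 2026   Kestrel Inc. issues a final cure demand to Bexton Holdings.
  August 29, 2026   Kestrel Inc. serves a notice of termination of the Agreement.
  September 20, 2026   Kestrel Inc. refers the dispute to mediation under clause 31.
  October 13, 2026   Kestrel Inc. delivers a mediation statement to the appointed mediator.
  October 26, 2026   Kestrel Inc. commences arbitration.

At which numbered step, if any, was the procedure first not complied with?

(1) the permitted window runs from June 9, 2026 + 7 = June 16, 2026 to June 9, 2026 + 18 = June 27, 2026; done June 26, 2026 — within the window.
(2) the permitted window runs from June 9, 2026 + 9 = June 18, 2026 to June 9, 2026 + 49 = July 28, 2026; done July 26, 2026, which is between those dates.
(3) permitted from August 4, 2026 + 10 days = August 14, 2026 onward; done August 17, 2026, after the minimum wait.
(4) due by August 17, 2026 + 13 days = August 30, 2026; completed August 29, 2026, before the deadline.
(5) the permitted window runs from August 29, 2026 + 21 = September 19, 2026 to August 29, 2026 + 41 = October 9, 2026; September 20, 2026 falls inside that range.
(6) due by October 11, 2026 + 38 days = November 18, 2026; completed October 13, 2026, before the deadline.
(7) due by October 13, 2026 + 14 days = October 27, 2026; completed October 26, 2026, before the deadline.

None — every step was satisfied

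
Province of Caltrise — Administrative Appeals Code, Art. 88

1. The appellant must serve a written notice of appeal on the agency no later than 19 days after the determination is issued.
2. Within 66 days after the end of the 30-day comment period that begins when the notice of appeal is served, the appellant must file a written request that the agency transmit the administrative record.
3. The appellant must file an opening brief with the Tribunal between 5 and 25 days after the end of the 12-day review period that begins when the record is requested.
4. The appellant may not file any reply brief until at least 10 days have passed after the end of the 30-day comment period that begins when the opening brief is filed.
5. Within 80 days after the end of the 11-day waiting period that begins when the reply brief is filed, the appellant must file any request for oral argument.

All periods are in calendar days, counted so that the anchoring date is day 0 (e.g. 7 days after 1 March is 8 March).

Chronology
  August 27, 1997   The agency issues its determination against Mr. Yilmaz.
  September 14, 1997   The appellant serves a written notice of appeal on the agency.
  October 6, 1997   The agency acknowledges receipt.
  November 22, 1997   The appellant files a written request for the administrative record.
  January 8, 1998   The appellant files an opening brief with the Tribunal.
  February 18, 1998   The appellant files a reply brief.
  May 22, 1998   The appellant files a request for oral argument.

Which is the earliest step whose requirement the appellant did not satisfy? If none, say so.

Step 1: 19 days after August 27, 1997 (when the determination is issued) is September 15, 1997; September 14, 1997 is within that limit.
Step 2: 66 days after October 14, 1997 (end of the 30-day comment period, which began when the notice of appeal is served on September 14, 1997) is December 19, 1997; done November 22, 1997 — timely.
Step 3: the window is 5–25 days after December 4, 1997 (end of the 12-day review period, which began when the record is requested on November 22, 1997), so December 9, 1997 through December 29, 1997; done January 8, 1998 — 10 days after the window closed.
The analysis stops there.

Step 3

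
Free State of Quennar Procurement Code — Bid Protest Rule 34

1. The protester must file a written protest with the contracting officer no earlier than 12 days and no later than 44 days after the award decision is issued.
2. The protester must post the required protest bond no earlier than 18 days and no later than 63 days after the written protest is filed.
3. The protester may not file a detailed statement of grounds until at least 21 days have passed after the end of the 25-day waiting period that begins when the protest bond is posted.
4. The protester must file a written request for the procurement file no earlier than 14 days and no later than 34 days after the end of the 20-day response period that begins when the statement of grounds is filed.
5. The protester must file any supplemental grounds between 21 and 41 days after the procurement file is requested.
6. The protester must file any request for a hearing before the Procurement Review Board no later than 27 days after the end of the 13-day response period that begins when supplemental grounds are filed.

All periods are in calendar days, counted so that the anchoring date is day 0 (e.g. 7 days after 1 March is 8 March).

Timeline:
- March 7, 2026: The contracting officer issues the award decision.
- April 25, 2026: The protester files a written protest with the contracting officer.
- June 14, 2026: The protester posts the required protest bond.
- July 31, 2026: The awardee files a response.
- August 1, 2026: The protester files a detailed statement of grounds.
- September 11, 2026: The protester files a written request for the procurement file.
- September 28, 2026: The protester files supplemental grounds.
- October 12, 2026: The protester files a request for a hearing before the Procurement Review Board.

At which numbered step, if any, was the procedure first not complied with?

Step 1: the window is 12–44 days after March 7, 2026 (when the award decision is issued), so March 19, 2026 through April 20, 2026; done April 25, 2026 — 5 days after the window closed.
The procedure was therefore not followed at step 1.

Step 1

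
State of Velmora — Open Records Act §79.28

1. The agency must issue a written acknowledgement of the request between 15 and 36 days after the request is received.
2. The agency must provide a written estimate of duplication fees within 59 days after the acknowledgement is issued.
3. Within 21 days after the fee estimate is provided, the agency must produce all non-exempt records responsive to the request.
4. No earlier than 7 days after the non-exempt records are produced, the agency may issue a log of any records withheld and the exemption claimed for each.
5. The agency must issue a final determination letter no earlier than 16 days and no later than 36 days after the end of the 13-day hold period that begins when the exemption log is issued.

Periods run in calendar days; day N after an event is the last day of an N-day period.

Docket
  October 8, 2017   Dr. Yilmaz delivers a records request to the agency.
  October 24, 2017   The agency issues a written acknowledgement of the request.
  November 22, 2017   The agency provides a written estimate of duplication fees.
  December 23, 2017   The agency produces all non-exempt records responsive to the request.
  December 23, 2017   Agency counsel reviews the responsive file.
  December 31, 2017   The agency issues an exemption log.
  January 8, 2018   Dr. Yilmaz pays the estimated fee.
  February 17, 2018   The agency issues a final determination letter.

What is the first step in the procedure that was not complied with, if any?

(1) the permitted window runs from October 8, 2017 + 15 = October 23, 2017 to October 8, 2017 + 36 = November 13, 2017; done October 24, 2017 — within the window.
(2) due by October 24, 2017 + 59 days = December 22, 2017; done November 22, 2017 — timely.
(3) due by November 22, 2017 + 21 days = December 13, 2017; done December 23, 2017 — 10 days late.
The analysis stops there.

Step 3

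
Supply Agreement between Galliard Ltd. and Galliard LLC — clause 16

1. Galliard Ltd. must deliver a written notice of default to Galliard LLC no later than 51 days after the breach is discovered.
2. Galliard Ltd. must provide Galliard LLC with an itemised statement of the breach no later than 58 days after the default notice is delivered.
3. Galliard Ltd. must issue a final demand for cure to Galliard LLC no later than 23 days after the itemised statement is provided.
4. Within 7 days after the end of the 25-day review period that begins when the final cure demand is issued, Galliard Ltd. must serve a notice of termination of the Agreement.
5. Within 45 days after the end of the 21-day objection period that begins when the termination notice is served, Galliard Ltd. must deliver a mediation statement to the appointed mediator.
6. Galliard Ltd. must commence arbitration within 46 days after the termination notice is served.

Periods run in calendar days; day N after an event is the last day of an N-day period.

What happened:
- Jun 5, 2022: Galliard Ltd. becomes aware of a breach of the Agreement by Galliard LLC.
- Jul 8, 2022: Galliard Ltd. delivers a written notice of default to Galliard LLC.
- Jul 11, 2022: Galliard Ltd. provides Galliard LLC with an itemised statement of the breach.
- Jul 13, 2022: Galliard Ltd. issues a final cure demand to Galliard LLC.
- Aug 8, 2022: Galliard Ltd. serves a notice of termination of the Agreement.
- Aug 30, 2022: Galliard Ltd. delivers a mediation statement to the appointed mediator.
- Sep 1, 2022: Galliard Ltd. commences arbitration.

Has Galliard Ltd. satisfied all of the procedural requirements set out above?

Yes

Step 1 — counting 51 days from Jun 5, 2022 (when the breach is discovered) gives a deadline of Jul 26, 2022; completed Jul 8, 2022, before the deadline.
Step 2 — counting 58 days from Jul 8, 2022 (when the default notice is delivered) gives a deadline of Sep 4, 2022; done Jul 11, 2022 — timely.
Step 3 — counting 23 days from Jul 11, 2022 (when the itemised statement is provided) gives a deadline of Aug 3, 2022; Jul 13, 2022 is within that limit.
Step 4 — counting 7 days from Aug 7, 2022 (end of the 25-day review period, which began when the final cure demand is issued on Jul 13, 2022) gives a deadline of Aug 14, 2022; done Aug 8, 2022 — timely.
Step 5 — counting 45 days from Aug 29, 2022 (end of the 21-day objection period, which began when the termination notice is served on Aug 8, 2022) gives a deadline of Oct 13, 2022; completed Aug 30, 2022, before the deadline.
Step 6 — counting 46 days from Aug 8, 2022 (when the termination notice is served) gives a deadline of Sep 23, 2022; done Sep 1, 2022 — timely.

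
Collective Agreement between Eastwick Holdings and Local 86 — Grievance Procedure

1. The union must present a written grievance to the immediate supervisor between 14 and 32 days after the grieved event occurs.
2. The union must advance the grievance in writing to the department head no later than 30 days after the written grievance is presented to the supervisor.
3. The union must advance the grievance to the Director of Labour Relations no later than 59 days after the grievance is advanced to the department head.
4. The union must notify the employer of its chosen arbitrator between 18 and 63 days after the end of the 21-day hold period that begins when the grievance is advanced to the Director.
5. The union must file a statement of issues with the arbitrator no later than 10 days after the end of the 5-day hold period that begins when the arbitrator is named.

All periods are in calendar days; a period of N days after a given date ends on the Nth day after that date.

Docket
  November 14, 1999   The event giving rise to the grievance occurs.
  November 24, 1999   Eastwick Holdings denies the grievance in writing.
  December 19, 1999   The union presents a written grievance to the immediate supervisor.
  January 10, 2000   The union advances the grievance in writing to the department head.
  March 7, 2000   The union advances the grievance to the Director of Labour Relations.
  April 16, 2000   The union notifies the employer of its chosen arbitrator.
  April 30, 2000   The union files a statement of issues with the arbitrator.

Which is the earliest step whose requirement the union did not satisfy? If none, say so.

Step 1: the window is 14–32 days after November 14, 1999 (when the grieved event occurs), so November 28, 1999 through December 16, 1999; December 19, 1999 is 3 days past the end of the window.
The procedure was therefore not followed at step 1.

Step 1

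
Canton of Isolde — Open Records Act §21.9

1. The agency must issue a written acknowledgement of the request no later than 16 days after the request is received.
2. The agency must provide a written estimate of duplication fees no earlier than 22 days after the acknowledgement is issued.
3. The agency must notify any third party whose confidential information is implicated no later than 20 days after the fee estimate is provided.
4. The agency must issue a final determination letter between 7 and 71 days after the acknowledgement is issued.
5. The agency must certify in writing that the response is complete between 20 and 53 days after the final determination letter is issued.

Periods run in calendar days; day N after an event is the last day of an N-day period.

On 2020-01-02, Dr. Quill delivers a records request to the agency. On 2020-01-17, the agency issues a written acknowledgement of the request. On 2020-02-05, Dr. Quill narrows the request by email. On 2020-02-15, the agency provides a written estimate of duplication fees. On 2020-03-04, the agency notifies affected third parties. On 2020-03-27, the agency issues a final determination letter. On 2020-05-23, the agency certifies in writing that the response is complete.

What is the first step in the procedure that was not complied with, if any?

Step 5

Step 1: 16 days after 2020-01-02 (when the request is received) is 2020-01-18; done 2020-01-17 — timely.
Step 2: the earliest permitted date is 22 days after 2020-01-17 (when the acknowledgement is issued), i.e. 2020-02-08; done 2020-02-15, after the minimum wait.
Step 3: 20 days after 2020-02-15 (when the fee estimate is provided) is 2020-03-06; 2020-03-04 is within that limit.
Step 4: the window is 7–71 days after 2020-01-17 (when the acknowledgement is issued), so 2020-01-24 through 2020-03-28; done 2020-03-27, which is between those dates.
Step 5: the window is 20–53 days after 2020-03-27 (when the final determination letter is issued), so 2020-04-16 through 2020-05-19; 2020-05-23 is 4 days past the end of the window.
No need to go further; step 5 was not satisfied.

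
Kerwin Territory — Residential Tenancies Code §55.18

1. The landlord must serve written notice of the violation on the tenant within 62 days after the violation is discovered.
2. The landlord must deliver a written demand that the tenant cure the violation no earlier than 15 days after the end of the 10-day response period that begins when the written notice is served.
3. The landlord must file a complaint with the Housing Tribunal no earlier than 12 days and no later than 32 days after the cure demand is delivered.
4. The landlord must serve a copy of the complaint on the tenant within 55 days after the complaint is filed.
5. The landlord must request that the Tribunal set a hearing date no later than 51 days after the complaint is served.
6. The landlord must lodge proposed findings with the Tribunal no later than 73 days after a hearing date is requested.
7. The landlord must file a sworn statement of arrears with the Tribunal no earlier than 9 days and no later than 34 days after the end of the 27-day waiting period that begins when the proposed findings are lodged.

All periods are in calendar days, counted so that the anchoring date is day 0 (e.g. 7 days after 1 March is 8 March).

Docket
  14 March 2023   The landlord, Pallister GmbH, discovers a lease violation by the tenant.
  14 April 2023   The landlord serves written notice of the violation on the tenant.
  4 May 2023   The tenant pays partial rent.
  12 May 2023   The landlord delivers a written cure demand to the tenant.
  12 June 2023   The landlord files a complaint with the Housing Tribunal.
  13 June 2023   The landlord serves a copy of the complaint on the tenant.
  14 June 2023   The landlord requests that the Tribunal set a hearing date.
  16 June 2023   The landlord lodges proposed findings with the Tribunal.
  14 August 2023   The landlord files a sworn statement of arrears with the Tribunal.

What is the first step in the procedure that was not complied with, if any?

Step 1 — counting 62 days from 14 March 2023 (when the violation is discovered) gives a deadline of 15 May 2023; completed 14 April 2023, before the deadline.
Step 2 — must wait 15 days from 24 April 2023 (end of the 10-day response period, which began when the written notice is served on 14 April 2023), so not before 9 May 2023; done 12 May 2023, after the minimum wait.
Step 3 — 12 and 32 days from 12 May 2023 (when the cure demand is delivered) are 24 May 2023 and 13 June 2023 respectively; done 12 June 2023, which is between those dates.
Step 4 — counting 55 days from 12 June 2023 (when the complaint is filed) gives a deadline of 6 August 2023; 13 June 2023 is within that limit.
Step 5 — counting 51 days from 13 June 2023 (when the complaint is served) gives a deadline of 3 August 2023; completed 14 June 2023, before the deadline.
Step 6 — counting 73 days from 14 June 2023 (when a hearing date is requested) gives a deadline of 26 August 2023; done 16 June 2023 — timely.
Step 7 — 9 and 34 days from 13 July 2023 (end of the 27-day waiting period, which began when the proposed findings are lodged on 16 June 2023) are 22 July 2023 and 16 August 2023 respectively; 14 August 2023 falls inside that range.

None — every step was satisfied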